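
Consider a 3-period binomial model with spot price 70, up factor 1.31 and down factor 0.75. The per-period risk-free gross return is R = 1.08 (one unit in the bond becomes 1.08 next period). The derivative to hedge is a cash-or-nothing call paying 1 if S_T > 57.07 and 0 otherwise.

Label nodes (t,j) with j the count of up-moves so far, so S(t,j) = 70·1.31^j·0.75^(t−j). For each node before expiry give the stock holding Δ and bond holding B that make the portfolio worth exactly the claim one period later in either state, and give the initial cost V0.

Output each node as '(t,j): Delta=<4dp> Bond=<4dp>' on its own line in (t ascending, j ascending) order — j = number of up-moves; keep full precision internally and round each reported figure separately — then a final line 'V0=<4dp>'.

The replicating-portfolio and risk-neutral prices coincide; use p* = (1.08−0.75)/(1.31−0.75) = 0.5893 for the latter.
Payoff layer (t=3): V(3,0)=0.0000, V(3,1)=0.0000, V(3,2)=1.0000, V(3,3)=1.0000
Node (2,0) S=39.3750: V=(p*·0.0000+(1−p*)·0.0000)/1.08=0.0000; Δ=(0.0000−0.0000)/(51.5813−29.5312)=0.0000; B=V−Δ·S=0.0000
Node (2,1) S=68.7750: V=(p*·1.0000+(1−p*)·0.0000)/1.08=0.5456; Δ=(1.0000−0.0000)/(90.0953−51.5813)=0.0260; B=V−Δ·S=-1.2401
Node (2,2) S=120.1270: V=(p*·1.0000+(1−p*)·1.0000)/1.08=0.9259; Δ=(1.0000−1.0000)/(157.3664−90.0953)=0.0000; B=V−Δ·S=0.9259
Node (1,0) S=52.5000: V=(p*·0.5456+(1−p*)·0.0000)/1.08=0.2977; Δ=(0.5456−0.0000)/(68.7750−39.3750)=0.0186; B=V−Δ·S=-0.6766
Node (1,1) S=91.7000: V=(p*·0.9259+(1−p*)·0.5456)/1.08=0.7127; Δ=(0.9259−0.5456)/(120.1270−68.7750)=0.0074; B=V−Δ·S=0.0336
Node (0,0) S=70.0000: V=(p*·0.7127+(1−p*)·0.2977)/1.08=0.5021; Δ=(0.7127−0.2977)/(91.7000−52.5000)=0.0106; B=V−Δ·S=-0.2390
The time-0 hedge costs 0.5021, which is the no-arbitrage price.

(0,0): Delta=0.0106 Bond=-0.2390
(1,0): Delta=0.0186 Bond=-0.6766
(1,1): Delta=0.0074 Bond=0.0336
(2,0): Delta=0.0000 Bond=0.0000
(2,1): Delta=0.0260 Bond=-1.2401
(2,2): Delta=0.0000 Bond=0.9259
V0=0.5021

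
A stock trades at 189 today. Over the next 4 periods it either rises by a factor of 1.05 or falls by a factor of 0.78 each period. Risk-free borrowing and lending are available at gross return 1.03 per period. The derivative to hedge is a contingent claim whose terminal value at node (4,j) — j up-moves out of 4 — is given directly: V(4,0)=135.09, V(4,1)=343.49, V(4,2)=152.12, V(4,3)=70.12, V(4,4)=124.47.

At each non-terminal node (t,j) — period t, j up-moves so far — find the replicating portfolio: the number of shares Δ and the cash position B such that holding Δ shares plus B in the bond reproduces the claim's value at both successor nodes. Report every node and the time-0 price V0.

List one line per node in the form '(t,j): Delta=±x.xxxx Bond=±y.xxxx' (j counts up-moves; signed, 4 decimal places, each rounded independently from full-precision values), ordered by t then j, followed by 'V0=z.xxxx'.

Since d<R<u, set p* = (R−d)/(u−d) = 0.9259; price each node as the discounted p*-expectation of its children.
Payoff layer (t=4): V(4,0)=135.0900, V(4,1)=343.4900, V(4,2)=152.1200, V(4,3)=70.1200, V(4,4)=124.4700
  t=3,j=0: stock 89.6903 → up 94.1748 (V=343.4900), down 69.9585 (V=135.0900). Price 318.4980; hedge Δ=8.6057, bond B=-453.3538.
  t=3,j=1: stock 120.7370 → up 126.7738 (V=152.1200), down 94.1748 (V=343.4900). Price 161.4520; hedge Δ=-5.8704, bond B=870.2298.
  t=3,j=2: stock 162.5306 → up 170.6571 (V=70.1200), down 126.7738 (V=152.1200). Price 73.9748; hedge Δ=-1.8686, bond B=377.6785.
  t=3,j=3: stock 218.7911 → up 229.7307 (V=124.4700), down 170.6571 (V=70.1200). Price 116.9360; hedge Δ=0.9200, bond B=-84.3603.
  t=2,j=0: stock 114.9876 → up 120.7370 (V=161.4520), down 89.6903 (V=318.4980). Price 168.0437; hedge Δ=-5.0584, bond B=749.6957.
  t=2,j=1: stock 154.7910 → up 162.5306 (V=73.9748), down 120.7370 (V=161.4520). Price 78.1113; hedge Δ=-2.0931, bond B=402.1008.
  t=2,j=2: stock 208.3725 → up 218.7911 (V=116.9360), down 162.5306 (V=73.9748). Price 110.4405; hedge Δ=0.7636, bond B=-48.6750.
  t=1,j=0: stock 147.4200 → up 154.7910 (V=78.1113), down 114.9876 (V=168.0437). Price 82.3038; hedge Δ=-2.2594, bond B=415.3869.
  t=1,j=1: stock 198.4500 → up 208.3725 (V=110.4405), down 154.7910 (V=78.1113). Price 104.8988; hedge Δ=0.6034, bond B=-14.8390.
  t=0,j=0: stock 189.0000 → up 198.4500 (V=104.8988), down 147.4200 (V=82.3038). Price 100.2185; hedge Δ=0.4428, bond B=16.5336.
Self-financing check: at every node Δ·S+B equals the discounted successor values.

(0,0): Delta=0.4428 Bond=16.5336
(1,0): Delta=-2.2594 Bond=415.3869
(1,1): Delta=0.6034 Bond=-14.8390
(2,0): Delta=-5.0584 Bond=749.6957
(2,1): Delta=-2.0931 Bond=402.1008
(2,2): Delta=0.7636 Bond=-48.6750
(3,0): Delta=8.6057 Bond=-453.3538
(3,1): Delta=-5.8704 Bond=870.2298
(3,2): Delta=-1.8686 Bond=377.6785
(3,3): Delta=0.9200 Bond=-84.3603
V0=100.2185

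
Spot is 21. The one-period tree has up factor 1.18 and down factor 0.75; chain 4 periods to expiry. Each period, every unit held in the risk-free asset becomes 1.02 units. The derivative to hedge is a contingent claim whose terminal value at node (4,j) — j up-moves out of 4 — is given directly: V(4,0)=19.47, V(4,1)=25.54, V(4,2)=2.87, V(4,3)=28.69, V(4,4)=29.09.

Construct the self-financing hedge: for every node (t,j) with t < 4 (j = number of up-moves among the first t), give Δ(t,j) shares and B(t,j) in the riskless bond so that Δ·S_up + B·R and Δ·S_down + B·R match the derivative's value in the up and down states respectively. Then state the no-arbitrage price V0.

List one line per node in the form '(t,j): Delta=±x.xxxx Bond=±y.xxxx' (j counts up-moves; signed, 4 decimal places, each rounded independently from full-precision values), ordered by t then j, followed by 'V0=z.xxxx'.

(0,0): Delta=0.6118 Bond=5.3617
(1,0): Delta=0.0606 Bond=14.1504
(1,1): Delta=0.8194 Bond=0.3244
(2,0): Delta=-2.3115 Bond=42.4547
(2,1): Delta=0.9541 Bond=-2.1718
(2,2): Delta=0.7687 Bond=1.8140
(3,0): Delta=1.5934 Bond=8.7086
(3,1): Delta=-3.7823 Bond=63.8046
(3,2): Delta=2.7381 Bond=-41.3381
(3,3): Delta=0.0270 Bond=27.4435
V0=18.2101

Since d<R<u, set p* = (R−d)/(u−d) = 0.6279; price each node as the discounted p*-expectation of its children.
At expiry t=4: V(4,0)=19.4700, V(4,1)=25.5400, V(4,2)=2.8700, V(4,3)=28.6900, V(4,4)=29.0900
(3,0): S=8.8594. Δ = (V_up−V_dn)/(S_up−S_dn) = (25.5400−19.4700)/(10.4541−6.6445) = 1.5934. V = [p*·25.5400 + (1−p*)·19.4700]/1.02 = 22.8249. B = V − Δ·S = 8.7086.
(3,1): S=13.9387. Δ = (V_up−V_dn)/(S_up−S_dn) = (2.8700−25.5400)/(16.4477−10.4541) = -3.7823. V = [p*·2.8700 + (1−p*)·25.5400]/1.02 = 11.0837. B = V − Δ·S = 63.8046.
(3,2): S=21.9303. Δ = (V_up−V_dn)/(S_up−S_dn) = (28.6900−2.8700)/(25.8778−16.4477) = 2.7381. V = [p*·28.6900 + (1−p*)·2.8700]/1.02 = 18.7084. B = V − Δ·S = -41.3381.
(3,3): S=34.5037. Δ = (V_up−V_dn)/(S_up−S_dn) = (29.0900−28.6900)/(40.7143−25.8778) = 0.0270. V = [p*·29.0900 + (1−p*)·28.6900]/1.02 = 28.3737. B = V − Δ·S = 27.4435.
(2,0): S=11.8125. Δ = (V_up−V_dn)/(S_up−S_dn) = (11.0837−22.8249)/(13.9387−8.8594) = -2.3115. V = [p*·11.0837 + (1−p*)·22.8249]/1.02 = 15.1495. B = V − Δ·S = 42.4547.
(2,1): S=18.5850. Δ = (V_up−V_dn)/(S_up−S_dn) = (18.7084−11.0837)/(21.9303−13.9387) = 0.9541. V = [p*·18.7084 + (1−p*)·11.0837]/1.02 = 15.5601. B = V − Δ·S = -2.1718.
(2,2): S=29.2404. Δ = (V_up−V_dn)/(S_up−S_dn) = (28.3737−18.7084)/(34.5037−21.9303) = 0.7687. V = [p*·28.3737 + (1−p*)·18.7084]/1.02 = 24.2915. B = V − Δ·S = 1.8140.
(1,0): S=15.7500. Δ = (V_up−V_dn)/(S_up−S_dn) = (15.5601−15.1495)/(18.5850−11.8125) = 0.0606. V = [p*·15.5601 + (1−p*)·15.1495]/1.02 = 15.1052. B = V − Δ·S = 14.1504.
(1,1): S=24.7800. Δ = (V_up−V_dn)/(S_up−S_dn) = (24.2915−15.5601)/(29.2404−18.5850) = 0.8194. V = [p*·24.2915 + (1−p*)·15.5601]/1.02 = 20.6300. B = V − Δ·S = 0.3244.
(0,0): S=21.0000. Δ = (V_up−V_dn)/(S_up−S_dn) = (20.6300−15.1052)/(24.7800−15.7500) = 0.6118. V = [p*·20.6300 + (1−p*)·15.1052]/1.02 = 18.2101. B = V − Δ·S = 5.3617.
Self-financing check: at every node Δ·S+B equals the discounted successor values.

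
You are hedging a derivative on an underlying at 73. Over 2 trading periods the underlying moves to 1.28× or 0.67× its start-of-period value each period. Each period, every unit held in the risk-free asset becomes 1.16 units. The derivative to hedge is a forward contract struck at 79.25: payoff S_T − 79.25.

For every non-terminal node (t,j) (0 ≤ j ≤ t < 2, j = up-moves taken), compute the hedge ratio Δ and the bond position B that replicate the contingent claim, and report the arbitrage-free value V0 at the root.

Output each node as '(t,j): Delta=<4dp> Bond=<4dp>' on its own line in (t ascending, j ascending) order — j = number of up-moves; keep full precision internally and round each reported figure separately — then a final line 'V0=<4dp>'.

Since d<R<u, set p* = (R−d)/(u−d) = 0.8033; price each node as the discounted p*-expectation of its children.
Terminal values V(2,·): V(2,0)=-46.4803, V(2,1)=-16.6452, V(2,2)=40.3532
  t=1,j=0: stock 48.9100 → up 62.6048 (V=-16.6452), down 32.7697 (V=-46.4803). Price -19.4090; hedge Δ=1.0000, bond B=-68.3190.
  t=1,j=1: stock 93.4400 → up 119.6032 (V=40.3532), down 62.6048 (V=-16.6452). Price 25.1210; hedge Δ=1.0000, bond B=-68.3190.
  t=0,j=0: stock 73.0000 → up 93.4400 (V=25.1210), down 48.9100 (V=-19.4090). Price 14.1043; hedge Δ=1.0000, bond B=-58.8957.
Check: Δ(0,0)·S0 + B(0,0) = 14.1043 = V0.

(0,0): Delta=1.0000 Bond=-58.8957
(1,0): Delta=1.0000 Bond=-68.3190
(1,1): Delta=1.0000 Bond=-68.3190
V0=14.1043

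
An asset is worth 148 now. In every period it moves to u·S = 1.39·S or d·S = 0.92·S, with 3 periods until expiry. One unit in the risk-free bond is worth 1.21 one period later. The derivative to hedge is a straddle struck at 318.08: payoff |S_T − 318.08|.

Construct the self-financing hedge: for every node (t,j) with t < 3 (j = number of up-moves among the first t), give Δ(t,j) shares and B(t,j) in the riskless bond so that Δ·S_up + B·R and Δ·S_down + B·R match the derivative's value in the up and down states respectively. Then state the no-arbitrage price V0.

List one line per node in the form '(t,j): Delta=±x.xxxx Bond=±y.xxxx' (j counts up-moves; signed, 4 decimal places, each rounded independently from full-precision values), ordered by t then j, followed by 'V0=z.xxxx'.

The replicating-portfolio and risk-neutral prices coincide; use p* = (1.21−0.92)/(1.39−0.92) = 0.6170 for the latter.
Payoff layer (t=3): V(3,0)=202.8342, V(3,1)=143.9586, V(3,2)=55.0053, V(3,3)=79.3916
Node (2,0) S=125.2672: V=(p*·143.9586+(1−p*)·202.8342)/1.21=137.6088; Δ=(143.9586−202.8342)/(174.1214−115.2458)=-1.0000; B=V−Δ·S=262.8760
Node (2,1) S=189.2624: V=(p*·55.0053+(1−p*)·143.9586)/1.21=73.6136; Δ=(55.0053−143.9586)/(263.0747−174.1214)=-1.0000; B=V−Δ·S=262.8760
Node (2,2) S=285.9508: V=(p*·79.3916+(1−p*)·55.0053)/1.21=57.8943; Δ=(79.3916−55.0053)/(397.4716−263.0747)=0.1815; B=V−Δ·S=6.0085
Node (1,0) S=136.1600: V=(p*·73.6136+(1−p*)·137.6088)/1.21=81.0929; Δ=(73.6136−137.6088)/(189.2624−125.2672)=-1.0000; B=V−Δ·S=217.2529
Node (1,1) S=205.7200: V=(p*·57.8943+(1−p*)·73.6136)/1.21=52.8219; Δ=(57.8943−73.6136)/(285.9508−189.2624)=-0.1626; B=V−Δ·S=86.2672
Node (0,0) S=148.0000: V=(p*·52.8219+(1−p*)·81.0929)/1.21=52.6026; Δ=(52.8219−81.0929)/(205.7200−136.1600)=-0.4064; B=V−Δ·S=112.7537
Check: Δ(0,0)·S0 + B(0,0) = 52.6026 = V0.

(0,0): Delta=-0.4064 Bond=112.7537
(1,0): Delta=-1.0000 Bond=217.2529
(1,1): Delta=-0.1626 Bond=86.2672
(2,0): Delta=-1.0000 Bond=262.8760
(2,1): Delta=-1.0000 Bond=262.8760
(2,2): Delta=0.1815 Bond=6.0085
V0=52.6026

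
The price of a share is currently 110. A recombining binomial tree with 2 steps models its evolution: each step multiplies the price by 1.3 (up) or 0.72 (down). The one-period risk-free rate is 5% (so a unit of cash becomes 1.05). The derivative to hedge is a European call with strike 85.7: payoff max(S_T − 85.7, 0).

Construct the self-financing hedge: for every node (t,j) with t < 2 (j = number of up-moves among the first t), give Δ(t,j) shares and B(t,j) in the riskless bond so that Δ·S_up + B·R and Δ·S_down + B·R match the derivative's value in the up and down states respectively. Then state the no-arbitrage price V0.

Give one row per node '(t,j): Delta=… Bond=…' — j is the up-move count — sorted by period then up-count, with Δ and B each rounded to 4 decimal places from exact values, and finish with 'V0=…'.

(0,0): Delta=0.8155 Bond=-52.6039
(1,0): Delta=0.3757 Bond=-20.4059
(1,1): Delta=1.0000 Bond=-81.6190
V0=37.1000

Since d<R<u, set p* = (R−d)/(u−d) = 0.5690; price each node as the discounted p*-expectation of its children.
Terminal values V(2,·): V(2,0)=0.0000, V(2,1)=17.2600, V(2,2)=100.2000
Node (1,0) S=79.2000: V=(p*·17.2600+(1−p*)·0.0000)/1.05=9.3527; Δ=(17.2600−0.0000)/(102.9600−57.0240)=0.3757; B=V−Δ·S=-20.4059
Node (1,1) S=143.0000: V=(p*·100.2000+(1−p*)·17.2600)/1.05=61.3810; Δ=(100.2000−17.2600)/(185.9000−102.9600)=1.0000; B=V−Δ·S=-81.6190
Node (0,0) S=110.0000: V=(p*·61.3810+(1−p*)·9.3527)/1.05=37.1000; Δ=(61.3810−9.3527)/(143.0000−79.2000)=0.8155; B=V−Δ·S=-52.6039
Each (Δ,B) replicates both successor values, so the strategy is self-financing and V0 is arbitrage-free.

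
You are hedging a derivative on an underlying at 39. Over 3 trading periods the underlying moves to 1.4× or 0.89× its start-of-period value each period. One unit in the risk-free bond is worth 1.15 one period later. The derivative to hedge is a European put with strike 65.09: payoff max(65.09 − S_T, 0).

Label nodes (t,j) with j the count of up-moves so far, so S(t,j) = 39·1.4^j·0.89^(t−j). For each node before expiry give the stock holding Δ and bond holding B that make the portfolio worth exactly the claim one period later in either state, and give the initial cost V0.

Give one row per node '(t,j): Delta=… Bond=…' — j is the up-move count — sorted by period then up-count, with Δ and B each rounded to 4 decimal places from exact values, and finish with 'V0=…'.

Under the risk-neutral measure, an up-move has probability p* = (R−d)/(u−d) = 0.5098 and values discount at R = 1.15.
Terminal payoffs: V(3,0)=37.5962, V(3,1)=21.8413, V(3,2)=0.0000, V(3,3)=0.0000
(2,0): S=30.8919. Δ = (V_up−V_dn)/(S_up−S_dn) = (21.8413−37.5962)/(43.2487−27.4938) = -1.0000. V = [p*·21.8413 + (1−p*)·37.5962]/1.15 = 25.7081. B = V − Δ·S = 56.6000.
(2,1): S=48.5940. Δ = (V_up−V_dn)/(S_up−S_dn) = (0.0000−21.8413)/(68.0316−43.2487) = -0.8813. V = [p*·0.0000 + (1−p*)·21.8413]/1.15 = 9.3100. B = V − Δ·S = 52.1362.
(2,2): S=76.4400. Δ = (V_up−V_dn)/(S_up−S_dn) = (0.0000−0.0000)/(107.0160−68.0316) = 0.0000. V = [p*·0.0000 + (1−p*)·0.0000]/1.15 = 0.0000. B = V − Δ·S = 0.0000.
(1,0): S=34.7100. Δ = (V_up−V_dn)/(S_up−S_dn) = (9.3100−25.7081)/(48.5940−30.8919) = -0.9263. V = [p*·9.3100 + (1−p*)·25.7081]/1.15 = 15.0855. B = V − Δ·S = 47.2386.
(1,1): S=54.6000. Δ = (V_up−V_dn)/(S_up−S_dn) = (0.0000−9.3100)/(76.4400−48.5940) = -0.3343. V = [p*·0.0000 + (1−p*)·9.3100]/1.15 = 3.9685. B = V − Δ·S = 22.2234.
(0,0): S=39.0000. Δ = (V_up−V_dn)/(S_up−S_dn) = (3.9685−15.0855)/(54.6000−34.7100) = -0.5589. V = [p*·3.9685 + (1−p*)·15.0855]/1.15 = 8.1896. B = V − Δ·S = 29.9876.
Self-financing check: at every node Δ·S+B equals the discounted successor values.

(0,0): Delta=-0.5589 Bond=29.9876
(1,0): Delta=-0.9263 Bond=47.2386
(1,1): Delta=-0.3343 Bond=22.2234
(2,0): Delta=-1.0000 Bond=56.6000
(2,1): Delta=-0.8813 Bond=52.1362
(2,2): Delta=0.0000 Bond=0.0000
V0=8.1896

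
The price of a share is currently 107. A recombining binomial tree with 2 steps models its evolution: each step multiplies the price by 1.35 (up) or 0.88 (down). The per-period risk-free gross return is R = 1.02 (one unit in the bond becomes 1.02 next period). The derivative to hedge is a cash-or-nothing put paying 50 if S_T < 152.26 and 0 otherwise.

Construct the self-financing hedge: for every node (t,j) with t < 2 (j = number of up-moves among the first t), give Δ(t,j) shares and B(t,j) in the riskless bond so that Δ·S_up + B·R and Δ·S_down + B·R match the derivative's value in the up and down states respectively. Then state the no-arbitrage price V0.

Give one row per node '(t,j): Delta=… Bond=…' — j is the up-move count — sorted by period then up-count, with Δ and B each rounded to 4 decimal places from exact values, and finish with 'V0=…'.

(0,0): Delta=-0.2903 Bond=74.8615
(1,0): Delta=0.0000 Bond=49.0196
(1,1): Delta=-0.7365 Bond=140.8010
V0=43.7943

Since d<R<u, set p* = (R−d)/(u−d) = 0.2979; price each node as the discounted p*-expectation of its children.
Payoff layer (t=2): V(2,0)=50.0000, V(2,1)=50.0000, V(2,2)=0.0000
(1,0): S=94.1600. Δ = (V_up−V_dn)/(S_up−S_dn) = (50.0000−50.0000)/(127.1160−82.8608) = 0.0000. V = [p*·50.0000 + (1−p*)·50.0000]/1.02 = 49.0196. B = V − Δ·S = 49.0196.
(1,1): S=144.4500. Δ = (V_up−V_dn)/(S_up−S_dn) = (0.0000−50.0000)/(195.0075−127.1160) = -0.7365. V = [p*·0.0000 + (1−p*)·50.0000]/1.02 = 34.4180. B = V − Δ·S = 140.8010.
(0,0): S=107.0000. Δ = (V_up−V_dn)/(S_up−S_dn) = (34.4180−49.0196)/(144.4500−94.1600) = -0.2903. V = [p*·34.4180 + (1−p*)·49.0196]/1.02 = 43.7943. B = V − Δ·S = 74.8615.
Each (Δ,B) replicates both successor values, so the strategy is self-financing and V0 is arbitrage-free.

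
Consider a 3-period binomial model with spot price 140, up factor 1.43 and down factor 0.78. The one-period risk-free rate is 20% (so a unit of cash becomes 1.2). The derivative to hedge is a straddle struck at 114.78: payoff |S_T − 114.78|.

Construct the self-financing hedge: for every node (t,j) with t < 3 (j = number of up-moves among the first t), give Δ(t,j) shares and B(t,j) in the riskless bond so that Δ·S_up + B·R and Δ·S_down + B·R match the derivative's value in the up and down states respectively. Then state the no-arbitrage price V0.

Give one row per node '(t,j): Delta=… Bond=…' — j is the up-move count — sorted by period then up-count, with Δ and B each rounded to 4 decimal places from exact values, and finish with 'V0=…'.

(0,0): Delta=0.9076 Bond=-51.0113
(1,0): Delta=0.5983 Bond=-27.4403
(1,1): Delta=1.0000 Bond=-79.7083
(2,0): Delta=-0.7463 Bond=81.6066
(2,1): Delta=1.0000 Bond=-95.6500
(2,2): Delta=1.0000 Bond=-95.6500
V0=76.0553

Under the risk-neutral measure, an up-move has probability p* = (R−d)/(u−d) = 0.6462 and values discount at R = 1.2.
At expiry t=3: V(3,0)=48.3427, V(3,1)=7.0217, V(3,2)=108.5231, V(3,3)=294.6090
Node (2,0) S=85.1760: V=(p*·7.0217+(1−p*)·48.3427)/1.2=18.0358; Δ=(7.0217−48.3427)/(121.8017−66.4373)=-0.7463; B=V−Δ·S=81.6066
Node (2,1) S=156.1560: V=(p*·108.5231+(1−p*)·7.0217)/1.2=60.5060; Δ=(108.5231−7.0217)/(223.3031−121.8017)=1.0000; B=V−Δ·S=-95.6500
Node (2,2) S=286.2860: V=(p*·294.6090+(1−p*)·108.5231)/1.2=190.6360; Δ=(294.6090−108.5231)/(409.3890−223.3031)=1.0000; B=V−Δ·S=-95.6500
Node (1,0) S=109.2000: V=(p*·60.5060+(1−p*)·18.0358)/1.2=37.8984; Δ=(60.5060−18.0358)/(156.1560−85.1760)=0.5983; B=V−Δ·S=-27.4403
Node (1,1) S=200.2000: V=(p*·190.6360+(1−p*)·60.5060)/1.2=120.4917; Δ=(190.6360−60.5060)/(286.2860−156.1560)=1.0000; B=V−Δ·S=-79.7083
Node (0,0) S=140.0000: V=(p*·120.4917+(1−p*)·37.8984)/1.2=76.0553; Δ=(120.4917−37.8984)/(200.2000−109.2000)=0.9076; B=V−Δ·S=-51.0113
Check: Δ(0,0)·S0 + B(0,0) = 76.0553 = V0.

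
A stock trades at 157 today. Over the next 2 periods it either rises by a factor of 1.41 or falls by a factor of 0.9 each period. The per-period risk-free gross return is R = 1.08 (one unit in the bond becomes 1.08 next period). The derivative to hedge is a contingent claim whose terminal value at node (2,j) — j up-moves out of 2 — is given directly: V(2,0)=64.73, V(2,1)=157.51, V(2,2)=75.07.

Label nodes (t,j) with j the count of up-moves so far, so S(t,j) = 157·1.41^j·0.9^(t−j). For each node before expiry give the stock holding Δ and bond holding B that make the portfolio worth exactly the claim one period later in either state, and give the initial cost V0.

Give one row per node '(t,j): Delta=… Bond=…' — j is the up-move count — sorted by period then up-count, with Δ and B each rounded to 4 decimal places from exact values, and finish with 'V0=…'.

No-arbitrage ⇒ martingale measure with p* = (R−d)/(u−d) = 0.3529.
At expiry t=2: V(2,0)=64.7300, V(2,1)=157.5100, V(2,2)=75.0700
  t=1,j=0: stock 141.3000 → up 199.2330 (V=157.5100), down 127.1700 (V=64.7300). Price 90.2554; hedge Δ=1.2875, bond B=-91.6661.
  t=1,j=1: stock 221.3700 → up 312.1317 (V=75.0700), down 199.2330 (V=157.5100). Price 118.9014; hedge Δ=-0.7302, bond B=280.5485.
  t=0,j=0: stock 157.0000 → up 221.3700 (V=118.9014), down 141.3000 (V=90.2554). Price 92.9313; hedge Δ=0.3578, bond B=36.7627.
Check: Δ(0,0)·S0 + B(0,0) = 92.9313 = V0.

(0,0): Delta=0.3578 Bond=36.7627
(1,0): Delta=1.2875 Bond=-91.6661
(1,1): Delta=-0.7302 Bond=280.5485
V0=92.9313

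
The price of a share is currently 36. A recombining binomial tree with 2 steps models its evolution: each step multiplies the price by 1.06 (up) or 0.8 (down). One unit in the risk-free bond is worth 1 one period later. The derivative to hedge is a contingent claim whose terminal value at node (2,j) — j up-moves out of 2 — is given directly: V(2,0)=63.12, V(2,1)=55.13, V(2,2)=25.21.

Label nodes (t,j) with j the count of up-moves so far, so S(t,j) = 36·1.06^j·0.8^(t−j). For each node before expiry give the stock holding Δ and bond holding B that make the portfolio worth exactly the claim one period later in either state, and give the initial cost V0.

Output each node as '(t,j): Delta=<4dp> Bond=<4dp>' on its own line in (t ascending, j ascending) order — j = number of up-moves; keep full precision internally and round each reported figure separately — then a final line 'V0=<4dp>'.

The replicating-portfolio and risk-neutral prices coincide; use p* = (1−0.8)/(1.06−0.8) = 0.7692 for the latter.
Terminal payoffs: V(2,0)=63.1200, V(2,1)=55.1300, V(2,2)=25.2100
  t=1,j=0: stock 28.8000 → up 30.5280 (V=55.1300), down 23.0400 (V=63.1200). Price 56.9738; hedge Δ=-1.0670, bond B=87.7046.
  t=1,j=1: stock 38.1600 → up 40.4496 (V=25.2100), down 30.5280 (V=55.1300). Price 32.1146; hedge Δ=-3.0156, bond B=147.1915.
  t=0,j=0: stock 36.0000 → up 38.1600 (V=32.1146), down 28.8000 (V=56.9738). Price 37.8514; hedge Δ=-2.6559, bond B=133.4638.
Root portfolio cost Δ·36+B reproduces V0=37.8514.

(0,0): Delta=-2.6559 Bond=133.4638
(1,0): Delta=-1.0670 Bond=87.7046
(1,1): Delta=-3.0156 Bond=147.1915
V0=37.8514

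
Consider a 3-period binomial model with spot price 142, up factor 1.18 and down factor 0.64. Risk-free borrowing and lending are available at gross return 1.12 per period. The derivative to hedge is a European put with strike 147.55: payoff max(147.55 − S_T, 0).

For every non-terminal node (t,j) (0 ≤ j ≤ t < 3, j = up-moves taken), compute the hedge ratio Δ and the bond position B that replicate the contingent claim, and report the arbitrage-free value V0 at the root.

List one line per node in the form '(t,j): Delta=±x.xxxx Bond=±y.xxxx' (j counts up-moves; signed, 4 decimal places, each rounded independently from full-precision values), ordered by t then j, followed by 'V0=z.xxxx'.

No-arbitrage ⇒ martingale measure with p* = (R−d)/(u−d) = 0.8889.
Terminal payoffs: V(3,0)=110.3256, V(3,1)=78.9174, V(3,2)=21.0087, V(3,3)=0.0000
  t=2,j=0: stock 58.1632 → up 68.6326 (V=78.9174), down 37.2244 (V=110.3256). Price 73.5779; hedge Δ=-1.0000, bond B=131.7411.
  t=2,j=1: stock 107.2384 → up 126.5413 (V=21.0087), down 68.6326 (V=78.9174). Price 24.5027; hedge Δ=-1.0000, bond B=131.7411.
  t=2,j=2: stock 197.7208 → up 233.3105 (V=0.0000), down 126.5413 (V=21.0087). Price 2.0842; hedge Δ=-0.1968, bond B=40.9892.
  t=1,j=0: stock 90.8800 → up 107.2384 (V=24.5027), down 58.1632 (V=73.5779). Price 26.7460; hedge Δ=-1.0000, bond B=117.6260.
  t=1,j=1: stock 167.5600 → up 197.7208 (V=2.0842), down 107.2384 (V=24.5027). Price 4.0849; hedge Δ=-0.2478, bond B=45.6006.
  t=0,j=0: stock 142.0000 → up 167.5600 (V=4.0849), down 90.8800 (V=26.7460). Price 5.8954; hedge Δ=-0.2955, bond B=47.8602.
Self-financing check: at every node Δ·S+B equals the discounted successor values.

(0,0): Delta=-0.2955 Bond=47.8602
(1,0): Delta=-1.0000 Bond=117.6260
(1,1): Delta=-0.2478 Bond=45.6006
(2,0): Delta=-1.0000 Bond=131.7411
(2,1): Delta=-1.0000 Bond=131.7411
(2,2): Delta=-0.1968 Bond=40.9892
V0=5.8954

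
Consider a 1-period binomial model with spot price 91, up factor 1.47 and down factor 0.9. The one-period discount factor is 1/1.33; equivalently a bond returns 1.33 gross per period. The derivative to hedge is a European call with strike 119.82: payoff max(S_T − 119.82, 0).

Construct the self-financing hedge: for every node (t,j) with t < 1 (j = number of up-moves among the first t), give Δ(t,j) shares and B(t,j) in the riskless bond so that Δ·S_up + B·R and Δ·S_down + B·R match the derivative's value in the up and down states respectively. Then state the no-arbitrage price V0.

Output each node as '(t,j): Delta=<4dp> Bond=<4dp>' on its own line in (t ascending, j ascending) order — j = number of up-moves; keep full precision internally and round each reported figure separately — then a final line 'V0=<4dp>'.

The replicating-portfolio and risk-neutral prices coincide; use p* = (1.33−0.9)/(1.47−0.9) = 0.7544 for the latter.
At expiry t=1: V(1,0)=0.0000, V(1,1)=13.9500
  t=0,j=0: stock 91.0000 → up 133.7700 (V=13.9500), down 81.9000 (V=0.0000). Price 7.9125; hedge Δ=0.2689, bond B=-16.5611.
Root portfolio cost Δ·91+B reproduces V0=7.9125.

(0,0): Delta=0.2689 Bond=-16.5611
V0=7.9125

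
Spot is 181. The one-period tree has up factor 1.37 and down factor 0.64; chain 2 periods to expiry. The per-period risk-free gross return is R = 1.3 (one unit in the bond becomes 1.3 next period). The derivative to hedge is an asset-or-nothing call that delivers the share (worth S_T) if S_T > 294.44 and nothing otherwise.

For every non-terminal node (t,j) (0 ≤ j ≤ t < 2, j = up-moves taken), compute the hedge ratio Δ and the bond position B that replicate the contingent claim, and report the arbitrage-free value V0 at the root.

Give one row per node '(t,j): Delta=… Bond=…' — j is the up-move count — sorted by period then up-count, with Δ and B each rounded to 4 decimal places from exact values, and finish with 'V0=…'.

(0,0): Delta=1.7881 Bond=-159.3350
(1,0): Delta=0.0000 Bond=0.0000
(1,1): Delta=1.8767 Bond=-229.1044
V0=164.3142

The replicating-portfolio and risk-neutral prices coincide; use p* = (1.3−0.64)/(1.37−0.64) = 0.9041 for the latter.
At expiry t=2: V(2,0)=0.0000, V(2,1)=0.0000, V(2,2)=339.7189
  t=1,j=0: stock 115.8400 → up 158.7008 (V=0.0000), down 74.1376 (V=0.0000). Price 0.0000; hedge Δ=0.0000, bond B=0.0000.
  t=1,j=1: stock 247.9700 → up 339.7189 (V=339.7189), down 158.7008 (V=0.0000). Price 236.2639; hedge Δ=1.8767, bond B=-229.1044.
  t=0,j=0: stock 181.0000 → up 247.9700 (V=236.2639), down 115.8400 (V=0.0000). Price 164.3142; hedge Δ=1.7881, bond B=-159.3350.
Check: Δ(0,0)·S0 + B(0,0) = 164.3142 = V0.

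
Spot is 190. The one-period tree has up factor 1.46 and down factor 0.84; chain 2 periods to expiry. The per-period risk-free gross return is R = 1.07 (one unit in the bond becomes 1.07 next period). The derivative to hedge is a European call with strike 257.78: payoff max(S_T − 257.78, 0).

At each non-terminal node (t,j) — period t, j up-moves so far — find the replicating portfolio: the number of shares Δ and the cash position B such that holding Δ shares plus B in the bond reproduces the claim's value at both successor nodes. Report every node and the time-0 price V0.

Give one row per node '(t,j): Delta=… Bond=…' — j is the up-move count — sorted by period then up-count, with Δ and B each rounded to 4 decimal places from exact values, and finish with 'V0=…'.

The replicating-portfolio and risk-neutral prices coincide; use p* = (1.07−0.84)/(1.46−0.84) = 0.3710 for the latter.
Payoff layer (t=2): V(2,0)=0.0000, V(2,1)=0.0000, V(2,2)=147.2240
  t=1,j=0: stock 159.6000 → up 233.0160 (V=0.0000), down 134.0640 (V=0.0000). Price 0.0000; hedge Δ=0.0000, bond B=0.0000.
  t=1,j=1: stock 277.4000 → up 405.0040 (V=147.2240), down 233.0160 (V=0.0000). Price 51.0424; hedge Δ=0.8560, bond B=-186.4157.
  t=0,j=0: stock 190.0000 → up 277.4000 (V=51.0424), down 159.6000 (V=0.0000). Price 17.6963; hedge Δ=0.4333, bond B=-64.6301.
Self-financing check: at every node Δ·S+B equals the discounted successor values.

(0,0): Delta=0.4333 Bond=-64.6301
(1,0): Delta=0.0000 Bond=0.0000
(1,1): Delta=0.8560 Bond=-186.4157
V0=17.6963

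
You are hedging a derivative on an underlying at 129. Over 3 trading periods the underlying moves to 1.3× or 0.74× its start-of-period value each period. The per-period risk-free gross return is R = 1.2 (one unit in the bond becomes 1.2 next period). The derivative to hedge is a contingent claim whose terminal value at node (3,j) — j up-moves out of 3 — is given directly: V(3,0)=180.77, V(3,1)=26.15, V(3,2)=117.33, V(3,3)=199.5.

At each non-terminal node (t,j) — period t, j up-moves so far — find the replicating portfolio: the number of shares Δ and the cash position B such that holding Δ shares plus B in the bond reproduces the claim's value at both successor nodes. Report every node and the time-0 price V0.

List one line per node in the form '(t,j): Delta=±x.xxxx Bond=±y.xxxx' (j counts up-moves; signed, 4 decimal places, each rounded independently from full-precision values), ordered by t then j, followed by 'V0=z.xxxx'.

(0,0): Delta=0.7427 Bond=-5.4938
(1,0): Delta=0.7371 Bond=-6.0596
(1,1): Delta=0.7434 Bond=-6.7083
(2,0): Delta=-3.9086 Bond=320.9077
(2,1): Delta=1.3120 Bond=-78.6149
(2,2): Delta=0.6731 Bond=7.2902
V0=90.3179

No-arbitrage ⇒ martingale measure with p* = (R−d)/(u−d) = 0.8214.
Terminal payoffs: V(3,0)=180.7700, V(3,1)=26.1500, V(3,2)=117.3300, V(3,3)=199.5000
(2,0): S=70.6404. Δ = (V_up−V_dn)/(S_up−S_dn) = (26.1500−180.7700)/(91.8325−52.2739) = -3.9086. V = [p*·26.1500 + (1−p*)·180.7700]/1.2 = 44.8006. B = V − Δ·S = 320.9077.
(2,1): S=124.0980. Δ = (V_up−V_dn)/(S_up−S_dn) = (117.3300−26.1500)/(161.3274−91.8325) = 1.3120. V = [p*·117.3300 + (1−p*)·26.1500]/1.2 = 84.2065. B = V − Δ·S = -78.6149.
(2,2): S=218.0100. Δ = (V_up−V_dn)/(S_up−S_dn) = (199.5000−117.3300)/(283.4130−161.3274) = 0.6731. V = [p*·199.5000 + (1−p*)·117.3300]/1.2 = 154.0223. B = V − Δ·S = 7.2902.
(1,0): S=95.4600. Δ = (V_up−V_dn)/(S_up−S_dn) = (84.2065−44.8006)/(124.0980−70.6404) = 0.7371. V = [p*·84.2065 + (1−p*)·44.8006]/1.2 = 64.3081. B = V − Δ·S = -6.0596.
(1,1): S=167.7000. Δ = (V_up−V_dn)/(S_up−S_dn) = (154.0223−84.2065)/(218.0100−124.0980) = 0.7434. V = [p*·154.0223 + (1−p*)·84.2065]/1.2 = 117.9627. B = V − Δ·S = -6.7083.
(0,0): S=129.0000. Δ = (V_up−V_dn)/(S_up−S_dn) = (117.9627−64.3081)/(167.7000−95.4600) = 0.7427. V = [p*·117.9627 + (1−p*)·64.3081]/1.2 = 90.3179. B = V − Δ·S = -5.4938.
Root portfolio cost Δ·129+B reproduces V0=90.3179.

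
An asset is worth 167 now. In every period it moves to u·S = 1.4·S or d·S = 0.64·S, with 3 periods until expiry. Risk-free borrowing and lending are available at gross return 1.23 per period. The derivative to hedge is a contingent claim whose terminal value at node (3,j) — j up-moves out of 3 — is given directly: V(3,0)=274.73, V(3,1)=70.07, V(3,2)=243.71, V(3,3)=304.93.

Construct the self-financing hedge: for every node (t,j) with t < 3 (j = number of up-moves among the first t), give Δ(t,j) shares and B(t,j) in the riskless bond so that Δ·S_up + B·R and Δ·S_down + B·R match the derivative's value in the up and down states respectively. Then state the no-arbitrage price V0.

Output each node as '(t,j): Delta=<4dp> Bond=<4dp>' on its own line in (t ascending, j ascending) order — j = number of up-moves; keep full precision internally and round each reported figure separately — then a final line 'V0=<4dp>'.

The replicating-portfolio and risk-neutral prices coincide; use p* = (1.23−0.64)/(1.4−0.64) = 0.7763 for the latter.
Payoff layer (t=3): V(3,0)=274.7300, V(3,1)=70.0700, V(3,2)=243.7100, V(3,3)=304.9300
(2,0): S=68.4032. Δ = (V_up−V_dn)/(S_up−S_dn) = (70.0700−274.7300)/(95.7645−43.7780) = -3.9368. V = [p*·70.0700 + (1−p*)·274.7300]/1.23 = 94.1864. B = V − Δ·S = 363.4758.
(2,1): S=149.6320. Δ = (V_up−V_dn)/(S_up−S_dn) = (243.7100−70.0700)/(209.4848−95.7645) = 1.5269. V = [p*·243.7100 + (1−p*)·70.0700]/1.23 = 166.5605. B = V − Δ·S = -61.9131.
(2,2): S=327.3200. Δ = (V_up−V_dn)/(S_up−S_dn) = (304.9300−243.7100)/(458.2480−209.4848) = 0.2461. V = [p*·304.9300 + (1−p*)·243.7100]/1.23 = 236.7773. B = V − Δ·S = 156.2246.
(1,0): S=106.8800. Δ = (V_up−V_dn)/(S_up−S_dn) = (166.5605−94.1864)/(149.6320−68.4032) = 0.8910. V = [p*·166.5605 + (1−p*)·94.1864]/1.23 = 122.2533. B = V − Δ·S = 27.0241.
(1,1): S=233.8000. Δ = (V_up−V_dn)/(S_up−S_dn) = (236.7773−166.5605)/(327.3200−149.6320) = 0.3952. V = [p*·236.7773 + (1−p*)·166.5605]/1.23 = 179.7324. B = V − Δ·S = 87.3420.
(0,0): S=167.0000. Δ = (V_up−V_dn)/(S_up−S_dn) = (179.7324−122.2533)/(233.8000−106.8800) = 0.4529. V = [p*·179.7324 + (1−p*)·122.2533]/1.23 = 135.6710. B = V − Δ·S = 60.0405.
Check: Δ(0,0)·S0 + B(0,0) = 135.6710 = V0.

(0,0): Delta=0.4529 Bond=60.0405
(1,0): Delta=0.8910 Bond=27.0241
(1,1): Delta=0.3952 Bond=87.3420
(2,0): Delta=-3.9368 Bond=363.4758
(2,1): Delta=1.5269 Bond=-61.9131
(2,2): Delta=0.2461 Bond=156.2246
V0=135.6710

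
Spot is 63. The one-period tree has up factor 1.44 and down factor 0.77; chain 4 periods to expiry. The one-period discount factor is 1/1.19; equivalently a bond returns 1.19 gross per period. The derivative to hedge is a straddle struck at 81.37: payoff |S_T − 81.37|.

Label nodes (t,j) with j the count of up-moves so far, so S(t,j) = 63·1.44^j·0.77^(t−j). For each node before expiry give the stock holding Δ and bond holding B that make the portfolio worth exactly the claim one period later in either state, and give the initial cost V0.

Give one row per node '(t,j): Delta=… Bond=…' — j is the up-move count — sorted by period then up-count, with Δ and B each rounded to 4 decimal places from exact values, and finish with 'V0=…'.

Risk-neutral probability p* = (R−d)/(u−d) = (1.19−0.77)/(1.44−0.77) = 0.6269.
Terminal values V(4,·): V(4,0)=59.2236, V(4,1)=39.9533, V(4,2)=3.9154, V(4,3)=63.4801, V(4,4)=189.5185
(3,0): S=28.7616. Δ = (V_up−V_dn)/(S_up−S_dn) = (39.9533−59.2236)/(41.4167−22.1464) = -1.0000. V = [p*·39.9533 + (1−p*)·59.2236]/1.19 = 39.6166. B = V − Δ·S = 68.3782.
(3,1): S=53.7879. Δ = (V_up−V_dn)/(S_up−S_dn) = (3.9154−39.9533)/(77.4546−41.4167) = -1.0000. V = [p*·3.9154 + (1−p*)·39.9533]/1.19 = 14.5903. B = V − Δ·S = 68.3782.
(3,2): S=100.5903. Δ = (V_up−V_dn)/(S_up−S_dn) = (63.4801−3.9154)/(144.8501−77.4546) = 0.8838. V = [p*·63.4801 + (1−p*)·3.9154]/1.19 = 34.6676. B = V − Δ·S = -54.2348.
(3,3): S=188.1170. Δ = (V_up−V_dn)/(S_up−S_dn) = (189.5185−63.4801)/(270.8885−144.8501) = 1.0000. V = [p*·189.5185 + (1−p*)·63.4801]/1.19 = 119.7388. B = V − Δ·S = -68.3782.
(2,0): S=37.3527. Δ = (V_up−V_dn)/(S_up−S_dn) = (14.5903−39.6166)/(53.7879−28.7616) = -1.0000. V = [p*·14.5903 + (1−p*)·39.6166]/1.19 = 20.1079. B = V − Δ·S = 57.4606.
(2,1): S=69.8544. Δ = (V_up−V_dn)/(S_up−S_dn) = (34.6676−14.5903)/(100.5903−53.7879) = 0.4290. V = [p*·34.6676 + (1−p*)·14.5903]/1.19 = 22.8370. B = V − Δ·S = -7.1292.
(2,2): S=130.6368. Δ = (V_up−V_dn)/(S_up−S_dn) = (119.7388−34.6676)/(188.1170−100.5903) = 0.9719. V = [p*·119.7388 + (1−p*)·34.6676]/1.19 = 73.9461. B = V − Δ·S = -53.0259.
(1,0): S=48.5100. Δ = (V_up−V_dn)/(S_up−S_dn) = (22.8370−20.1079)/(69.8544−37.3527) = 0.0840. V = [p*·22.8370 + (1−p*)·20.1079]/1.19 = 18.3351. B = V − Δ·S = 14.2618.
(1,1): S=90.7200. Δ = (V_up−V_dn)/(S_up−S_dn) = (73.9461−22.8370)/(130.6368−69.8544) = 0.8409. V = [p*·73.9461 + (1−p*)·22.8370]/1.19 = 46.1139. B = V − Δ·S = -30.1683.
(0,0): S=63.0000. Δ = (V_up−V_dn)/(S_up−S_dn) = (46.1139−18.3351)/(90.7200−48.5100) = 0.6581. V = [p*·46.1139 + (1−p*)·18.3351]/1.19 = 30.0409. B = V − Δ·S = -11.4201.
Each (Δ,B) replicates both successor values, so the strategy is self-financing and V0 is arbitrage-free.

(0,0): Delta=0.6581 Bond=-11.4201
(1,0): Delta=0.0840 Bond=14.2618
(1,1): Delta=0.8409 Bond=-30.1683
(2,0): Delta=-1.0000 Bond=57.4606
(2,1): Delta=0.4290 Bond=-7.1292
(2,2): Delta=0.9719 Bond=-53.0259
(3,0): Delta=-1.0000 Bond=68.3782
(3,1): Delta=-1.0000 Bond=68.3782
(3,2): Delta=0.8838 Bond=-54.2348
(3,3): Delta=1.0000 Bond=-68.3782
V0=30.0409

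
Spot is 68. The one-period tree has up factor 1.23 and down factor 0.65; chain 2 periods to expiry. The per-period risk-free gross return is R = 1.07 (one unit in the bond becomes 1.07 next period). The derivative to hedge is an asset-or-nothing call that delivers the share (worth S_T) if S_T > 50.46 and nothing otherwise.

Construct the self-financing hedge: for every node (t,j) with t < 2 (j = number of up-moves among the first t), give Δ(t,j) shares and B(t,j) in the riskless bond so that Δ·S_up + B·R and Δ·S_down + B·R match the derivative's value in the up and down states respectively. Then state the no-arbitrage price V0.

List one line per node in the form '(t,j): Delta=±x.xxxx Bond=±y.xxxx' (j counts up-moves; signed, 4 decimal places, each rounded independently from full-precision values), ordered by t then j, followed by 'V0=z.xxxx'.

(0,0): Delta=1.1878 Bond=-14.6804
(1,0): Delta=2.1207 Bond=-56.9415
(1,1): Delta=1.0000 Bond=0.0000
V0=66.0904

The replicating-portfolio and risk-neutral prices coincide; use p* = (1.07−0.65)/(1.23−0.65) = 0.7241 for the latter.
Terminal payoffs: V(2,0)=0.0000, V(2,1)=54.3660, V(2,2)=102.8772
(1,0): S=44.2000. Δ = (V_up−V_dn)/(S_up−S_dn) = (54.3660−0.0000)/(54.3660−28.7300) = 2.1207. V = [p*·54.3660 + (1−p*)·0.0000]/1.07 = 36.7930. B = V − Δ·S = -56.9415.
(1,1): S=83.6400. Δ = (V_up−V_dn)/(S_up−S_dn) = (102.8772−54.3660)/(102.8772−54.3660) = 1.0000. V = [p*·102.8772 + (1−p*)·54.3660]/1.07 = 83.6400. B = V − Δ·S = 0.0000.
(0,0): S=68.0000. Δ = (V_up−V_dn)/(S_up−S_dn) = (83.6400−36.7930)/(83.6400−44.2000) = 1.1878. V = [p*·83.6400 + (1−p*)·36.7930]/1.07 = 66.0904. B = V − Δ·S = -14.6804.
Each (Δ,B) replicates both successor values, so the strategy is self-financing and V0 is arbitrage-free.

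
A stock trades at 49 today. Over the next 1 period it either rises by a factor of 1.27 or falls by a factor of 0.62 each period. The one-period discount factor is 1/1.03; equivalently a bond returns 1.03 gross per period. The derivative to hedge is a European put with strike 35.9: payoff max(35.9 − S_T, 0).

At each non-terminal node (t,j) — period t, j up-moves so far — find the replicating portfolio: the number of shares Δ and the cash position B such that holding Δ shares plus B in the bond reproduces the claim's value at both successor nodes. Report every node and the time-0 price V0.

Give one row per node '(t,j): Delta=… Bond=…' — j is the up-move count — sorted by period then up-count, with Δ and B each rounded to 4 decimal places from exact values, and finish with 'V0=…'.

Under the risk-neutral measure, an up-move has probability p* = (R−d)/(u−d) = 0.6308 and values discount at R = 1.03.
Terminal payoffs: V(1,0)=5.5200, V(1,1)=0.0000
(0,0): S=49.0000. Δ = (V_up−V_dn)/(S_up−S_dn) = (0.0000−5.5200)/(62.2300−30.3800) = -0.1733. V = [p*·0.0000 + (1−p*)·5.5200]/1.03 = 1.9788. B = V − Δ·S = 10.4711.
Each (Δ,B) replicates both successor values, so the strategy is self-financing and V0 is arbitrage-free.

(0,0): Delta=-0.1733 Bond=10.4711
V0=1.9788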